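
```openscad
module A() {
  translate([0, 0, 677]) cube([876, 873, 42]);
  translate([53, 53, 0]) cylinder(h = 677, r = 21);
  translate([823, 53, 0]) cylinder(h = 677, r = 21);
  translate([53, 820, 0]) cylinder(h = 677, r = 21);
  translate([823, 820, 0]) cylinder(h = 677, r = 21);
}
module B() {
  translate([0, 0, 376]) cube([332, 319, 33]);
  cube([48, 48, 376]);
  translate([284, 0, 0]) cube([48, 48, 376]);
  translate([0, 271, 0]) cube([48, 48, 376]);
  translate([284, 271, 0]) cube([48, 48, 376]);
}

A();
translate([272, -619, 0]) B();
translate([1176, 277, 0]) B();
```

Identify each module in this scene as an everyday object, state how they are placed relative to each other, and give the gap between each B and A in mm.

A is a table. B is a stool. Two stools sit around the table at the −y, +x sides. The gap between each stool and the table is 300 mm.

Each stool's nearest face is 300 mm from the table's bounding box.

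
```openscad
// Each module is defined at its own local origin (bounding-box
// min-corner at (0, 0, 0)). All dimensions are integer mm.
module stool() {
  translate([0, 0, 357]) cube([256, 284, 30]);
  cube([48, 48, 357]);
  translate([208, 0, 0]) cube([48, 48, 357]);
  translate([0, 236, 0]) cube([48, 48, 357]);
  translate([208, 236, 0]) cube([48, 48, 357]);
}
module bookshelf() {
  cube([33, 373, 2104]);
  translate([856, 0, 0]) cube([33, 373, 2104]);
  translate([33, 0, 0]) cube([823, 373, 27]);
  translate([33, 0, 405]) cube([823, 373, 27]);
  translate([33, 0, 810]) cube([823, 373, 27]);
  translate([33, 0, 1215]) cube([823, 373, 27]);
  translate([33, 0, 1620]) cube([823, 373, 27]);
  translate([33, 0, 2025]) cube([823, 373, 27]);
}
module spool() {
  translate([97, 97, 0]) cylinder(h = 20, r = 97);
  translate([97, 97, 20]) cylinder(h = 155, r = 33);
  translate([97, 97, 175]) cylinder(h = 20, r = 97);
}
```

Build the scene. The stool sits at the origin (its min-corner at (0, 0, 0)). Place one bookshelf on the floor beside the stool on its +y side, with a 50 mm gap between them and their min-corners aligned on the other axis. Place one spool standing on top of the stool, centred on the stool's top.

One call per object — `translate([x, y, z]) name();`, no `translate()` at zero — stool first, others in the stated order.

stool();
translate([0, 334, 0]) bookshelf();
translate([31, 45, 387]) spool();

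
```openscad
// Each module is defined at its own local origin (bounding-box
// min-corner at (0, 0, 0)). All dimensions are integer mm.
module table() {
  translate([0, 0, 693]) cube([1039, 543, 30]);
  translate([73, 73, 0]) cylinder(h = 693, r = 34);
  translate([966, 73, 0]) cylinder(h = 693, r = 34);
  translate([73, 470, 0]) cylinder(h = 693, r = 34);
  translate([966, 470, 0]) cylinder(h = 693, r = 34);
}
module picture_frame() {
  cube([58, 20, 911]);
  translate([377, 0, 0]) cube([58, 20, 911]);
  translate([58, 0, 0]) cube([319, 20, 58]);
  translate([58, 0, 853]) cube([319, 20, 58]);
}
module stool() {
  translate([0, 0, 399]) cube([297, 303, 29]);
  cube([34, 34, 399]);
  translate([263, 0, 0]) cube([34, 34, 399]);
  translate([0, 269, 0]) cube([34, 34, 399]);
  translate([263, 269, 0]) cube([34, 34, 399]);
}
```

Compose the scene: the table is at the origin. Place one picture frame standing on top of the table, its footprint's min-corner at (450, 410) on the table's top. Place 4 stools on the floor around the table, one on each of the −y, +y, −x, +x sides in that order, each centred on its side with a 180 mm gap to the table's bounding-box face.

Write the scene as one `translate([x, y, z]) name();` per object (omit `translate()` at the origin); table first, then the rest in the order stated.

table();
translate([450, 410, 723]) picture_frame();
translate([371, -483, 0]) stool();
translate([371, 723, 0]) stool();
translate([-477, 120, 0]) stool();
translate([1219, 120, 0]) stool();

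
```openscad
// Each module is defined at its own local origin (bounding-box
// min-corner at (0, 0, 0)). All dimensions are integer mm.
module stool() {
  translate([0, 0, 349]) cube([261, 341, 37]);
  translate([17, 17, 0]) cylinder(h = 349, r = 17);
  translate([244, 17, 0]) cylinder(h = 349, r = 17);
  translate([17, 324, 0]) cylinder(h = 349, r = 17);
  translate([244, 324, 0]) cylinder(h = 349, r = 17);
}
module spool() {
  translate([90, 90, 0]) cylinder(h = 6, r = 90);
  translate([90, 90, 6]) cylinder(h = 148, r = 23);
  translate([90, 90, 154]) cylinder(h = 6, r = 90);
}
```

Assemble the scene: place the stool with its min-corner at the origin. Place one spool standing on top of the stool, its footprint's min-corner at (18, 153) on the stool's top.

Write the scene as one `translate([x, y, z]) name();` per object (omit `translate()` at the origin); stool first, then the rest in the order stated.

stool();
translate([18, 153, 386]) spool();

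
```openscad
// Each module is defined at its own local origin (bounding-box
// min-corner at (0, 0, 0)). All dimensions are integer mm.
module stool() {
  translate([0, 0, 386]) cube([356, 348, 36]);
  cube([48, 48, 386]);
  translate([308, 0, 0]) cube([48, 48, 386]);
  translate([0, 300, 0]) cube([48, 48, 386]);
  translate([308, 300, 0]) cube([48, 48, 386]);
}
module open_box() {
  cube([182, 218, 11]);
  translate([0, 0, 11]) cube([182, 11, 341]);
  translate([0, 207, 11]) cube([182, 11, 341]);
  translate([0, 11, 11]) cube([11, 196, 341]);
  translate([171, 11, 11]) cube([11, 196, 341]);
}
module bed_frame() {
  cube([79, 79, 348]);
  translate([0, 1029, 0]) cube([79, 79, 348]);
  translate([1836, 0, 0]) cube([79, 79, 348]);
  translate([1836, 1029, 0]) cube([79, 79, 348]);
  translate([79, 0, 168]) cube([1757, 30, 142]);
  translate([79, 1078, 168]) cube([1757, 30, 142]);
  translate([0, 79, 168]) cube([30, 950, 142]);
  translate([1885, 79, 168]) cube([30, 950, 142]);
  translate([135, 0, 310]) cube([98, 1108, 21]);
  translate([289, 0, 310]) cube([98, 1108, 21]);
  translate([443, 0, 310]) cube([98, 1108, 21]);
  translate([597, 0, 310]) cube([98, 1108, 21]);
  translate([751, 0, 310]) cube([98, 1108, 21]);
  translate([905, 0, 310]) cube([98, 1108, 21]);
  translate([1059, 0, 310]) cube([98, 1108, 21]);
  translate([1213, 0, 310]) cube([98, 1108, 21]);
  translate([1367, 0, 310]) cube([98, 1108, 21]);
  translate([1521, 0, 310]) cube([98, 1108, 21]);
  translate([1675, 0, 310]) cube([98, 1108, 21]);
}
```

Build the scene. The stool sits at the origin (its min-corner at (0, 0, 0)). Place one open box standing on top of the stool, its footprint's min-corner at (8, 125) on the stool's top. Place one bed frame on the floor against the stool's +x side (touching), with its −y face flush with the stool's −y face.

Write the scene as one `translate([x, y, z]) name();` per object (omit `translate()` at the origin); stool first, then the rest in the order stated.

stool();
translate([8, 125, 422]) open_box();
translate([356, 0, 0]) bed_frame();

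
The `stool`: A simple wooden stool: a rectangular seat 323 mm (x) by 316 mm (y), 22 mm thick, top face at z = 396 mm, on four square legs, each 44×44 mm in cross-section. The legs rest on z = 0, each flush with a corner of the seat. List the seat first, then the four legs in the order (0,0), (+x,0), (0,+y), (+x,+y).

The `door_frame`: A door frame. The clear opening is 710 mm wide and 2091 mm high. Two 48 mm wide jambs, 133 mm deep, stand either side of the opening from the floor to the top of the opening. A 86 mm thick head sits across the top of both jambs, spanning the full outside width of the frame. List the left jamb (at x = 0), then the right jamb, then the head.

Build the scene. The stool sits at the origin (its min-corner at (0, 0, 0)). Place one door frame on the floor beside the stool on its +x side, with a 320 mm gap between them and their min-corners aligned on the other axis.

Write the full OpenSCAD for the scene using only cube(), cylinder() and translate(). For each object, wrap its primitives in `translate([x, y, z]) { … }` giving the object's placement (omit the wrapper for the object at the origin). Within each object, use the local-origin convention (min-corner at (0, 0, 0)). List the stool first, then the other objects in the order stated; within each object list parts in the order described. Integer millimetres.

translate([0, 0, 374]) cube([323, 316, 22]);
cube([44, 44, 374]);
translate([279, 0, 0]) cube([44, 44, 374]);
translate([0, 272, 0]) cube([44, 44, 374]);
translate([279, 272, 0]) cube([44, 44, 374]);
translate([643, 0, 0]) {
  cube([48, 133, 2091]);
  translate([758, 0, 0]) cube([48, 133, 2091]);
  translate([0, 0, 2091]) cube([806, 133, 86]);
}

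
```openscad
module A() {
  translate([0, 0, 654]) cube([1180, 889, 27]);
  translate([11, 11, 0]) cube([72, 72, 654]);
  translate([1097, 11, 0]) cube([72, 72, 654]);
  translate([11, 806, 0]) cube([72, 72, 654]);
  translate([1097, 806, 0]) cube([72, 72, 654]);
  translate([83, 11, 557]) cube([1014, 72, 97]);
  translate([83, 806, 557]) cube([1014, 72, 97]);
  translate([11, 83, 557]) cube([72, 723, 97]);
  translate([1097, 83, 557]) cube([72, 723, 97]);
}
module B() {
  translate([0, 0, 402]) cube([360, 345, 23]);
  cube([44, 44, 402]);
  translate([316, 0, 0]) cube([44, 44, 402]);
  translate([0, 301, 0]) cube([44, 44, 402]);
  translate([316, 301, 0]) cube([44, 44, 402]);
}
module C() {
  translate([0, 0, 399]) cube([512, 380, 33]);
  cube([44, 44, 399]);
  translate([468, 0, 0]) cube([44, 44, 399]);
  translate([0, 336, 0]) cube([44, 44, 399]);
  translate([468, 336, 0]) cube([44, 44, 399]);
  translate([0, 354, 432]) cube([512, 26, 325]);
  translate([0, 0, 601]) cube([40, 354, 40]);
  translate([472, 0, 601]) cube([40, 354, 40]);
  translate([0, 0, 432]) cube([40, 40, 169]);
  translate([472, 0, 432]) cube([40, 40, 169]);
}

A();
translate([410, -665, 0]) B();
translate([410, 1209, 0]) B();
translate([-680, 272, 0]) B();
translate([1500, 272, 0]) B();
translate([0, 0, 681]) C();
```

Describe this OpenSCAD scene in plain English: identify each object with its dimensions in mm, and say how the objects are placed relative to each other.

A is a rectangular dining table. The top is 1180×889×27 mm with its upper surface at z = 681 mm. It stands on four 72×72 mm square legs, each inset 11 mm from the nearest pair of top edges, running from the floor to the underside of the top. Four apron rails, 72 mm thick and 97 mm tall, run between adjacent legs with their top edges flush with the underside of the top and their outer faces flush with the legs' outer faces.

B is a simple wooden stool: a rectangular seat 360 mm (x) by 345 mm (y), 23 mm thick, top face at z = 425 mm, on four square legs, each 44×44 mm in cross-section. The legs rest on z = 0, each flush with a corner of the seat.

C is a chair. The seat is a 512×380×33 mm slab with its top at z = 432 mm, on four 44×44 mm corner legs (flush with the seat edges, standing on z = 0). A flat backrest 26 mm thick, 325 mm tall, spans the full seat width and rises from the seat top along its +y edge, rear face flush with the rear of the seat. Two armrests of 40×40 mm section run along each side from the seat's front edge to the front of the backrest, top faces 209 mm above the seat top and outer faces flush with the seat's x-edges; a 40×40 mm post under the front of each armrest stands on the seat at the front corner.

Four stools sit around the table at the −y, +y, −x, +x sides. The chair is on top of the table.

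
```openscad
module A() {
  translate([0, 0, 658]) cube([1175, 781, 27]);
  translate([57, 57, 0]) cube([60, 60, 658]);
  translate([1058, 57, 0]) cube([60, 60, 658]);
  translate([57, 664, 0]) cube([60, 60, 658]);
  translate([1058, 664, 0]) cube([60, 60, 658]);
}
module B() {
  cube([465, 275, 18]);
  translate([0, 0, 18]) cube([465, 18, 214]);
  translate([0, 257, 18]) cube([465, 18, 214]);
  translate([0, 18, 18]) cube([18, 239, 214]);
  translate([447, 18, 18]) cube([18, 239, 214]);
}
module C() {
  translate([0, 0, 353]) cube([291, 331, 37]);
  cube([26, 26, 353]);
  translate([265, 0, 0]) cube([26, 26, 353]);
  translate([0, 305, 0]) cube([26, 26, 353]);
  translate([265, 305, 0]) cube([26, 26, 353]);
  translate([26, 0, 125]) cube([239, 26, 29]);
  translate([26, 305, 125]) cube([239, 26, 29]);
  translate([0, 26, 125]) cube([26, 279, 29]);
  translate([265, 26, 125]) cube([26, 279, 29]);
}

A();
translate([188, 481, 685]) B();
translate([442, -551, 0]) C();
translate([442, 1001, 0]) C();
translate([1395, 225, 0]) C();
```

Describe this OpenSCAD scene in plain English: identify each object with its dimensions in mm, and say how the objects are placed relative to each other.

A is a table: top 1175 mm (x) × 781 mm (y), 27 mm thick, upper face at z = 685 mm, on four 60×60 mm square legs, each inset 57 mm from the nearest pair of top edges, running from z = 0 to the bottom of the top.

B is an open-topped rectangular box: outside dimensions 465×275×232 mm, with a uniform wall and base thickness of 18 mm. The base is a full 465×275 slab on the floor; four walls sit on top of the base. The front and back walls (the −y and +y sides) span the full width; the two side walls fit between them.

C is a four-legged stool. The seat is 291×331 mm, 37 mm thick, top at z = 390 mm. It stands on four square legs, each 26×26 mm in cross-section, from z = 0 to the seat underside, each flush with a corner of the seat. Four stretchers, 26 mm wide and 29 mm tall, connect adjacent legs with their undersides at z = 125 mm, each running between the inner faces of the legs it joins and aligned with the legs' outer faces on the other axis.

The open box is on top of the table. Three stools sit around the table at the −y, +y, +x sides.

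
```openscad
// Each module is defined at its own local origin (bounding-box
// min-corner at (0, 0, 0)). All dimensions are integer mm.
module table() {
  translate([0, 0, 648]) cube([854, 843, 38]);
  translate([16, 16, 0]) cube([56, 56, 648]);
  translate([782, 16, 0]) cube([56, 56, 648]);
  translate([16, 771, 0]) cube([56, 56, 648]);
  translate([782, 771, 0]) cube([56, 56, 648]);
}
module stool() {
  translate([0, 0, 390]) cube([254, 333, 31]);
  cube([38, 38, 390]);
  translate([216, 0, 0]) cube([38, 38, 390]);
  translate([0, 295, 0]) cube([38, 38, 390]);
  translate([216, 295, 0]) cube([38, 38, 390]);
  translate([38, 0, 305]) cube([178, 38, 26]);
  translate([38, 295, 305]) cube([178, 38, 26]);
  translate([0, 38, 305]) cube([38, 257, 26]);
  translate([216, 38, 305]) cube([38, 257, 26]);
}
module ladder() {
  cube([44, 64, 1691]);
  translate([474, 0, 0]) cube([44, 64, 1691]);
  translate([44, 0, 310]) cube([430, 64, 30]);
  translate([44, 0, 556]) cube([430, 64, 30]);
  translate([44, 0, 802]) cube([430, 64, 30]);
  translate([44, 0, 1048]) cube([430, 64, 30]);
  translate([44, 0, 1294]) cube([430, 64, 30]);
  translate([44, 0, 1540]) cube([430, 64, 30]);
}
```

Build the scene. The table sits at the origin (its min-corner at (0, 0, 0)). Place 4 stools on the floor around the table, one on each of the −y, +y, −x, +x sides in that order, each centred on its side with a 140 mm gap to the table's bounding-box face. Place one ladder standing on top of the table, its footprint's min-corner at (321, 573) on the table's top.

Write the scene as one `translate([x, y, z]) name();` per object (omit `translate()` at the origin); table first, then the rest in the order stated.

table();
translate([300, -473, 0]) stool();
translate([300, 983, 0]) stool();
translate([-394, 255, 0]) stool();
translate([994, 255, 0]) stool();
translate([321, 573, 686]) ladder();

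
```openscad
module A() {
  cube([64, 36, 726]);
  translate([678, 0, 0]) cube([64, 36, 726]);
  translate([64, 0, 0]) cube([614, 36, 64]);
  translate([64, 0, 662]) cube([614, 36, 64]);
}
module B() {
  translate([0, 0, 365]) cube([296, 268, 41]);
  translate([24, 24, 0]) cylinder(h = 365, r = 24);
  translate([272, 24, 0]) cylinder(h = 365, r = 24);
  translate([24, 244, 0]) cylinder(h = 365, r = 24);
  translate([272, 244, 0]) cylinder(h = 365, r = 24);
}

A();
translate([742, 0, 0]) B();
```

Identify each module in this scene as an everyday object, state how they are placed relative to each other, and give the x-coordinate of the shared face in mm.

A is a picture frame. B is a stool. The stool is against the picture frame's +x side, with their −y faces flush. The x-coordinate of the shared face is 742 mm.

The picture frame's +x face and the stool's −x face are both at x = 742 mm.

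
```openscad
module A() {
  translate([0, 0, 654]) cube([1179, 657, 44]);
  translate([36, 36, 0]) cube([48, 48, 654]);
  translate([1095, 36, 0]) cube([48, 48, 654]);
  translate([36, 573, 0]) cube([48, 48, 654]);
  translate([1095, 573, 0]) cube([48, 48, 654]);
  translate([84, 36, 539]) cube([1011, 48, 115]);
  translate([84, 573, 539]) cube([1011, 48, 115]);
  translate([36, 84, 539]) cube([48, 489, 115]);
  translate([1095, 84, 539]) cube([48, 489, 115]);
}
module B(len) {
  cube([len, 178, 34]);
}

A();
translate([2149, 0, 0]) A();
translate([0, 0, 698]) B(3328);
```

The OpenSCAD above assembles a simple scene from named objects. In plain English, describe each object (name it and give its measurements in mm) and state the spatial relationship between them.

A is a table: top 1179 mm (x) × 657 mm (y), 44 mm thick, upper face at z = 698 mm, on four 48×48 mm square legs, each inset 36 mm from the nearest pair of top edges, running from z = 0 to the bottom of the top. Four apron rails, 48 mm thick and 115 mm tall, run between adjacent legs with their top edges flush with the underside of the top and their outer faces flush with the legs' outer faces.

B is a rectangular beam 3328 mm long (x), 178 mm deep (y), 34 mm thick (z).

The beam spans the tops of two tables placed 970 mm apart, resting at z = 698 mm.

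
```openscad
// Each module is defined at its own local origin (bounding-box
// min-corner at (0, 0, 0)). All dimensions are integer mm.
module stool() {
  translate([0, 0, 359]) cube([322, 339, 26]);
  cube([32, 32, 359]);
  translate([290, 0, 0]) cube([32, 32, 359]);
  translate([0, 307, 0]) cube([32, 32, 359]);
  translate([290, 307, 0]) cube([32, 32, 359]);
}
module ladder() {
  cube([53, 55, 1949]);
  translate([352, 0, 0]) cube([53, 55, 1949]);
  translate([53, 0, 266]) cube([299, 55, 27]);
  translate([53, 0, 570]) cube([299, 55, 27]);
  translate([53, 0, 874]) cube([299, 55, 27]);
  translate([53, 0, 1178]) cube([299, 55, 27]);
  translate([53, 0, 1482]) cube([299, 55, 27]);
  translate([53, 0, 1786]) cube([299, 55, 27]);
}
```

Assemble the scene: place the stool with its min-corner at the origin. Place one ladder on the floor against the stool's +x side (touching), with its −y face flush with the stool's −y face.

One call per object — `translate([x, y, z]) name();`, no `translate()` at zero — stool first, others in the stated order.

stool();
translate([322, 0, 0]) ladder();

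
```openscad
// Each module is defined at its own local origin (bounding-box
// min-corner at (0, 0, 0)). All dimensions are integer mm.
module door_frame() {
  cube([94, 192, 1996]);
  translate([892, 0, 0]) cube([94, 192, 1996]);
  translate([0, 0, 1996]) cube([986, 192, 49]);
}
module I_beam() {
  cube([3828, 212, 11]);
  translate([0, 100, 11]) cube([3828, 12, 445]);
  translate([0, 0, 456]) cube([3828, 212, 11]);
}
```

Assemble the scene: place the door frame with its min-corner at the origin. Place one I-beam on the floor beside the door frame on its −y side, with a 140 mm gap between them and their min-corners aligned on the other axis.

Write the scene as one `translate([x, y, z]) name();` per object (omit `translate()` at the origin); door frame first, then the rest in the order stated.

door_frame();
translate([0, -352, 0]) I_beam();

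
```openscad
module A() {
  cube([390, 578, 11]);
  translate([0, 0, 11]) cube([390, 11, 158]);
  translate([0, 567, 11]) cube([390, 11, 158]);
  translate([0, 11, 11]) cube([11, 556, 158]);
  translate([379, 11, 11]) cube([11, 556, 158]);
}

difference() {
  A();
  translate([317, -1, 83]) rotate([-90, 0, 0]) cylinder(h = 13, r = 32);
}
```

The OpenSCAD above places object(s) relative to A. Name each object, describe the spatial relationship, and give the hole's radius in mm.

A is an open box. The open box has a circular hole through its front wall. The hole's radius is 32 mm.

The subtracted cylinder has r = 32 mm.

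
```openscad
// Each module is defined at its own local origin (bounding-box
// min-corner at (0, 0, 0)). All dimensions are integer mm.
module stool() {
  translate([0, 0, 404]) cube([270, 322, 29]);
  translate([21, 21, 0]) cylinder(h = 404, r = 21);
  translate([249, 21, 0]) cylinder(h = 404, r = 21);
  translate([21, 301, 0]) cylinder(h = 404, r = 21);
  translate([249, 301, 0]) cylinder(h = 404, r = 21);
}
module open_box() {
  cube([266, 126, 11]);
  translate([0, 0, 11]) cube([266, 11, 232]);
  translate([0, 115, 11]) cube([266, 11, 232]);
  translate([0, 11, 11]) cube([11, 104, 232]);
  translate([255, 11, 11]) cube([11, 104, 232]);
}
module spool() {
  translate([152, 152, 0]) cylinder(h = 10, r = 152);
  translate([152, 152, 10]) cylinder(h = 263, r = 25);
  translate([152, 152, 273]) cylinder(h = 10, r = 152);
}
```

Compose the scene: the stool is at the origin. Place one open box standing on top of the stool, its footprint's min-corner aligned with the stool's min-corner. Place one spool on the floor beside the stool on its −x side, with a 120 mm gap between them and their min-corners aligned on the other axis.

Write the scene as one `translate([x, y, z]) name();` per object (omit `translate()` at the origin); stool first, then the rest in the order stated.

stool();
translate([0, 0, 433]) open_box();
translate([-424, 0, 0]) spool();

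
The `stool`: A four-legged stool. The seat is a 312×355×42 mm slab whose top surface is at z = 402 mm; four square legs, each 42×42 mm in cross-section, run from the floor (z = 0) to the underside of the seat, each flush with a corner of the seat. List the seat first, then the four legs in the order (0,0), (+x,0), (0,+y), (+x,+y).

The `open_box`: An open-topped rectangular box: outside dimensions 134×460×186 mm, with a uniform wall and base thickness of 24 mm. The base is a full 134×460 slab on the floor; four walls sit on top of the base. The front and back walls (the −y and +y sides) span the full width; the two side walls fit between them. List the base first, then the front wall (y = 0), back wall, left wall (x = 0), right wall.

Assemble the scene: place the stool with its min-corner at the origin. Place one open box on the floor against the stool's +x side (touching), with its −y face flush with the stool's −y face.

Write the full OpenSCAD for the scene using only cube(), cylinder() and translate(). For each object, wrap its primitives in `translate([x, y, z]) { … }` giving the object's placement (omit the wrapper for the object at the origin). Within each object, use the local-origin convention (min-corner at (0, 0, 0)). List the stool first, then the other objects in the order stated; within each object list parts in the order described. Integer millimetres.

translate([0, 0, 360]) cube([312, 355, 42]);
cube([42, 42, 360]);
translate([270, 0, 0]) cube([42, 42, 360]);
translate([0, 313, 0]) cube([42, 42, 360]);
translate([270, 313, 0]) cube([42, 42, 360]);
translate([312, 0, 0]) {
  cube([134, 460, 24]);
  translate([0, 0, 24]) cube([134, 24, 162]);
  translate([0, 436, 24]) cube([134, 24, 162]);
  translate([0, 24, 24]) cube([24, 412, 162]);
  translate([110, 24, 24]) cube([24, 412, 162]);
}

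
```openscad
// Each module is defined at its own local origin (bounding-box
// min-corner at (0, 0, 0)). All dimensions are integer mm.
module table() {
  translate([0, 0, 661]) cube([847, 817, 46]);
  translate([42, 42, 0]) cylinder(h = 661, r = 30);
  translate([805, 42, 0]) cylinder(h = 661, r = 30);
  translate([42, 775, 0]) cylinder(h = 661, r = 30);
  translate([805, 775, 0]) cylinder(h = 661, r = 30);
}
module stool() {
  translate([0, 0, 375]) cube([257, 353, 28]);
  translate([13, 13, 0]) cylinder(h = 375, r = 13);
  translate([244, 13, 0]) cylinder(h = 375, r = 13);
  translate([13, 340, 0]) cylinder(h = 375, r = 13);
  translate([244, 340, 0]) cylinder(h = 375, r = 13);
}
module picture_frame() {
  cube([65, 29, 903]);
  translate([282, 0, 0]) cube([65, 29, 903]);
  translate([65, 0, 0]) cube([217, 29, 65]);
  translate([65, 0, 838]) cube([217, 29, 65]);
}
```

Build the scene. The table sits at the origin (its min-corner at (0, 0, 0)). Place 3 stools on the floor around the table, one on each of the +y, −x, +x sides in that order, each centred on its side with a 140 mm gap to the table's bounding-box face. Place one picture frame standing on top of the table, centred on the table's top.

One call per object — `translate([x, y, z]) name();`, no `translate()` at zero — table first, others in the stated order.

table();
translate([295, 957, 0]) stool();
translate([-397, 232, 0]) stool();
translate([987, 232, 0]) stool();
translate([250, 394, 707]) picture_frame();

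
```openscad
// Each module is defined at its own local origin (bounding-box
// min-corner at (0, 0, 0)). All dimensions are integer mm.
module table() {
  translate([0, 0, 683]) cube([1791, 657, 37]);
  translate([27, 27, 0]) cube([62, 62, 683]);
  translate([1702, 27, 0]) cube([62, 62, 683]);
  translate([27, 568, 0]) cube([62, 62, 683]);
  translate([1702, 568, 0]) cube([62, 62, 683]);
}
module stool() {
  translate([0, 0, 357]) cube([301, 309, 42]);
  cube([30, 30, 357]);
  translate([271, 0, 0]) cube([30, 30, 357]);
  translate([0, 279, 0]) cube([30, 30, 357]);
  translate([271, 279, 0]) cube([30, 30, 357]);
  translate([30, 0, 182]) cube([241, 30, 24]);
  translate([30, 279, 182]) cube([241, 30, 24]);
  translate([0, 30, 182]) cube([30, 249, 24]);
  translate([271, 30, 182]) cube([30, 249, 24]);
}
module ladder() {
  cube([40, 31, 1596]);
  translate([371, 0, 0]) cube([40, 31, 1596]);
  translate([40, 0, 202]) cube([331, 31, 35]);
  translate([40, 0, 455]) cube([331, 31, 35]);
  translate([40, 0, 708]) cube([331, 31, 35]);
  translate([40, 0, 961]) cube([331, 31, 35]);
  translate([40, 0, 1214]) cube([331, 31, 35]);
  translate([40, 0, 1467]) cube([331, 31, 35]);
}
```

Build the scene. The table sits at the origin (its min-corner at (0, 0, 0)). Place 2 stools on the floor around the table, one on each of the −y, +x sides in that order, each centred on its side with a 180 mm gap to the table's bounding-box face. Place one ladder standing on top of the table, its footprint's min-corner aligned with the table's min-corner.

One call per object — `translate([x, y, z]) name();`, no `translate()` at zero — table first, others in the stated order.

table();
translate([745, -489, 0]) stool();
translate([1971, 174, 0]) stool();
translate([0, 0, 720]) ladder();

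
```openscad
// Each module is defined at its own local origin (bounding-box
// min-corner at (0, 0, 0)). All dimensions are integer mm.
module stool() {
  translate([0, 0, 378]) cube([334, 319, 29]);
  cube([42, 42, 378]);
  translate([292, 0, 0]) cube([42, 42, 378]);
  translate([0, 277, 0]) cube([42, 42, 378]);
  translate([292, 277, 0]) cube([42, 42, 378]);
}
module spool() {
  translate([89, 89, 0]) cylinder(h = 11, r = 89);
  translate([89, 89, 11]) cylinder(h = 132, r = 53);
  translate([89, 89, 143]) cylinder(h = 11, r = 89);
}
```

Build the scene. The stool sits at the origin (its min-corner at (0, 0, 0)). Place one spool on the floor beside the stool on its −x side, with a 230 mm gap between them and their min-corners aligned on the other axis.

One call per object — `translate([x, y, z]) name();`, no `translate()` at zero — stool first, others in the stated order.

stool();
translate([-408, 0, 0]) spool();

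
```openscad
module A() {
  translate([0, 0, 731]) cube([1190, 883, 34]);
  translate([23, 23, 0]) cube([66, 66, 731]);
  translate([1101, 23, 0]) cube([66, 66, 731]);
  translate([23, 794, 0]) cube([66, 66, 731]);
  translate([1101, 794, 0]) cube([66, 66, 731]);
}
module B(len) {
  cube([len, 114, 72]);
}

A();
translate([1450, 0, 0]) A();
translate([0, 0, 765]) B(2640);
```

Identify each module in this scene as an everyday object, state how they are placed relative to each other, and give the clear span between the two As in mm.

A is a table. B is a beam. A beam spans the tops of two tables. The clear span between the two tables is 260 mm.

Second table starts at x = 1450; first ends at x = 1190; clear span = 1450 − 1190 = 260 mm.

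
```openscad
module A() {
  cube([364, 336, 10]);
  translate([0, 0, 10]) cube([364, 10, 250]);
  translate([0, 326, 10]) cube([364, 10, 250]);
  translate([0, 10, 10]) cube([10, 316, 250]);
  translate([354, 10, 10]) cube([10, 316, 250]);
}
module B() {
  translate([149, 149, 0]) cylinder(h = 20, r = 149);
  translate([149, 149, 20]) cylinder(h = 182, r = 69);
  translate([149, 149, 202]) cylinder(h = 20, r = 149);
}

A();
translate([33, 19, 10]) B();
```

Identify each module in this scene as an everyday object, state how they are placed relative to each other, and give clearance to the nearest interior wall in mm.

Clearances: x = 23, y = 9; minimum 9 mm.

A is an open box. B is a spool. The spool sits inside the open box, centred. The clearance to the nearest interior wall is 9 mm.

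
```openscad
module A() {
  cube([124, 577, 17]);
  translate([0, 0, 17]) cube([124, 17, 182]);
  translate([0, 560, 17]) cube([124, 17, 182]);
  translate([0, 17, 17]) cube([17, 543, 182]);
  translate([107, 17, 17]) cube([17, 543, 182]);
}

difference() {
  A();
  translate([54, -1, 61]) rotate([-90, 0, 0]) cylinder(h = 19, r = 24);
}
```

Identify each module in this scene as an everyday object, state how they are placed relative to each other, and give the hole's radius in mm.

The subtracted cylinder has r = 24 mm.

A is an open box. The open box has a circular hole through its front wall. The hole's radius is 24 mm.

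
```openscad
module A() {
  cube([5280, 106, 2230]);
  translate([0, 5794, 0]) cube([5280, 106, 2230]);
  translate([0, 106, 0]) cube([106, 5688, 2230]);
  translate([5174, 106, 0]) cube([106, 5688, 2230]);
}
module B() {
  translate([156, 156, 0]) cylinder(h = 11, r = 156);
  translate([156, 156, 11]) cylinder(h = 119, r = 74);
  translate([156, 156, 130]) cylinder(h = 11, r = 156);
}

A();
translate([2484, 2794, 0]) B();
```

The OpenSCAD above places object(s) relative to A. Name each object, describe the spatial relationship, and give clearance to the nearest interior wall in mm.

Clearances: x = 2378, y = 2688; minimum 2378 mm.

A is a house frame. B is a spool. The spool sits inside the house frame, centred. The clearance to the nearest interior wall is 2378 mm.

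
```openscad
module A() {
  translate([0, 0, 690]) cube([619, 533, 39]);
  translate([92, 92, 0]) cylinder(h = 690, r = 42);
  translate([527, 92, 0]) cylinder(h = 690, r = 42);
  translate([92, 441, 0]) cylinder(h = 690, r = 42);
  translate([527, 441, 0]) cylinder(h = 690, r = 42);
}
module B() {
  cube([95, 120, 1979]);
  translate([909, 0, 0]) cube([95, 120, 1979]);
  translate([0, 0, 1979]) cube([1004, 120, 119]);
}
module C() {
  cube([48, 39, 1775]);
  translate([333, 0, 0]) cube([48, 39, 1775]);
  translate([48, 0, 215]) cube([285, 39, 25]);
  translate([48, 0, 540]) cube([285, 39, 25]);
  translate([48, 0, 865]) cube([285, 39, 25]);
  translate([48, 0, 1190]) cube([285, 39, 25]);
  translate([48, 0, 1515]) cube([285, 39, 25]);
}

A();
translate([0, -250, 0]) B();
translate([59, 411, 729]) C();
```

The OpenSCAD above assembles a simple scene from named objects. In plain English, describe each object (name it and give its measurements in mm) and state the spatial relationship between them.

A is a rectangular dining table. The top is 619×533×39 mm with its upper surface at z = 729 mm. It stands on four round legs of 84 mm diameter, each leg's bounding box inset 50 mm from the nearest pair of top edges, running from the floor to the underside of the top.

B is a door frame. The clear opening is 814 mm wide and 1979 mm high. Two 95 mm wide jambs, 120 mm deep, stand either side of the opening from the floor to the top of the opening. A 119 mm thick head sits across the top of both jambs, spanning the full outside width of the frame.

C is a straight ladder. Two 48×39 mm vertical rails, 1775 mm tall, stand 381 mm apart (outside-to-outside) with their front faces coplanar on the −y side. 5 rungs, each 39 mm deep and 25 mm tall, span between the inner faces of the rails, front faces flush with the rails. The lowest rung's underside is at z = 215 mm and rungs are spaced 325 mm apart (underside to underside).

The door frame is on the floor beside the table on its −y side. The ladder is on top of the table.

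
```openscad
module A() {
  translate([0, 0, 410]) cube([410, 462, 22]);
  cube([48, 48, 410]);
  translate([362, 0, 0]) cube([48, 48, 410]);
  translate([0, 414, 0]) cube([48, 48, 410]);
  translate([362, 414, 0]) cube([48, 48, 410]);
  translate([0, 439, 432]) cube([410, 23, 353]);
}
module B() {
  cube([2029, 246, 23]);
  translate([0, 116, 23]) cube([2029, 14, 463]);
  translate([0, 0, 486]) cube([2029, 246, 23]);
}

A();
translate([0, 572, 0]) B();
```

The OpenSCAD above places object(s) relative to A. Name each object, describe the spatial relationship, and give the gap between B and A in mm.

The I-beam's nearest face is 110 mm from the chair's +y face.

A is a chair. B is an I-beam. The I-beam is on the floor beside the chair on its +y side. The gap between the I-beam and the chair is 110 mm.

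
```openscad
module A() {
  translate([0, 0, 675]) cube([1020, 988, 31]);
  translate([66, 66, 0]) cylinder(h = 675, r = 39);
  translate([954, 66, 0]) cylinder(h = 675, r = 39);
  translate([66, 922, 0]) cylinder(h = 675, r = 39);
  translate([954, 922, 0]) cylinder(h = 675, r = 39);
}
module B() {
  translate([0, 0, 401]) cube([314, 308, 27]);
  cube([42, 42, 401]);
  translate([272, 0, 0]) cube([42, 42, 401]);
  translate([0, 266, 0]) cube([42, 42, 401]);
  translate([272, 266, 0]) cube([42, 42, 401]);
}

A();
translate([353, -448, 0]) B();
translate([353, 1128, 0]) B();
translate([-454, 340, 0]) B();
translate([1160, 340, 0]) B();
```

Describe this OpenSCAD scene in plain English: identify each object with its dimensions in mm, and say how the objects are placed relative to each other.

A is a table with a 1020×988 mm rectangular top, 31 mm thick, top surface at z = 706 mm, supported by four round legs of 78 mm diameter, each leg's bounding box inset 27 mm from the nearest pair of top edges, running from the floor.

B is a four-legged stool. The seat is 314×308 mm, 27 mm thick, top at z = 428 mm. It stands on four square legs, each 42×42 mm in cross-section, from z = 0 to the seat underside, each flush with a corner of the seat.

Four stools sit around the table at the −y, +y, −x, +x sides.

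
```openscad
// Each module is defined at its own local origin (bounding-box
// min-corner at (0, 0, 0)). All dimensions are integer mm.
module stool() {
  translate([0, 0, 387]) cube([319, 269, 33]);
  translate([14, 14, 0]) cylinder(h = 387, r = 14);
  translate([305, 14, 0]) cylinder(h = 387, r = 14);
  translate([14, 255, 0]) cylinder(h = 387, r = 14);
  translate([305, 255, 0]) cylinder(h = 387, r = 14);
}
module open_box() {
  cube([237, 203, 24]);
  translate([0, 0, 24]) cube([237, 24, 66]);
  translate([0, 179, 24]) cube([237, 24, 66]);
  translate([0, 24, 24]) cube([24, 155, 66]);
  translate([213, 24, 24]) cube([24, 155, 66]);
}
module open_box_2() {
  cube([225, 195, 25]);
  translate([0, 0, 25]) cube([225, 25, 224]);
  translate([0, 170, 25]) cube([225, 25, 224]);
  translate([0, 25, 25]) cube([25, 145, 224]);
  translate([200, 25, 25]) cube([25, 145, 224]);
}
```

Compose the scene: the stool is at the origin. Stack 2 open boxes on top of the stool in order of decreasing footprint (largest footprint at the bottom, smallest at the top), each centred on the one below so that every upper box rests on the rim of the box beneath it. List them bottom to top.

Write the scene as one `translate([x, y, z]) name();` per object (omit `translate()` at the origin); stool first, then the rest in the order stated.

stool();
translate([41, 33, 420]) open_box();
translate([47, 37, 510]) open_box_2();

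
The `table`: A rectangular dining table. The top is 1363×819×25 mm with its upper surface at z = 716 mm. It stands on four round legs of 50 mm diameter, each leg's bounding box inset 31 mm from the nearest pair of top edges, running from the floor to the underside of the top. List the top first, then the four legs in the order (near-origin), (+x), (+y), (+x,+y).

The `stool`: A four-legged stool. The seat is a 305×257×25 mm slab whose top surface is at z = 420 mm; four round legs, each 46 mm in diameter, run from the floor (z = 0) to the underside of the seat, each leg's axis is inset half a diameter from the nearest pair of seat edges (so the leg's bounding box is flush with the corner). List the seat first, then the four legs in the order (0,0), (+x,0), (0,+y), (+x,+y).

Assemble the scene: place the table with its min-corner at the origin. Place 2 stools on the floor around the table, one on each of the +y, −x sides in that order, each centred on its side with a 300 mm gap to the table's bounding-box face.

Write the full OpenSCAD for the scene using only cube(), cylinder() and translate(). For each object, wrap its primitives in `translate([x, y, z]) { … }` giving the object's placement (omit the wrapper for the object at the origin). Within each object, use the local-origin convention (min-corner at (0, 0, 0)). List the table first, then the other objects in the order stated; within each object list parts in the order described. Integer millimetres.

translate([0, 0, 691]) cube([1363, 819, 25]);
translate([56, 56, 0]) cylinder(h = 691, r = 25);
translate([1307, 56, 0]) cylinder(h = 691, r = 25);
translate([56, 763, 0]) cylinder(h = 691, r = 25);
translate([1307, 763, 0]) cylinder(h = 691, r = 25);
translate([529, 1119, 0]) {
  translate([0, 0, 395]) cube([305, 257, 25]);
  translate([23, 23, 0]) cylinder(h = 395, r = 23);
  translate([282, 23, 0]) cylinder(h = 395, r = 23);
  translate([23, 234, 0]) cylinder(h = 395, r = 23);
  translate([282, 234, 0]) cylinder(h = 395, r = 23);
}
translate([-605, 281, 0]) {
  translate([0, 0, 395]) cube([305, 257, 25]);
  translate([23, 23, 0]) cylinder(h = 395, r = 23);
  translate([282, 23, 0]) cylinder(h = 395, r = 23);
  translate([23, 234, 0]) cylinder(h = 395, r = 23);
  translate([282, 234, 0]) cylinder(h = 395, r = 23);
}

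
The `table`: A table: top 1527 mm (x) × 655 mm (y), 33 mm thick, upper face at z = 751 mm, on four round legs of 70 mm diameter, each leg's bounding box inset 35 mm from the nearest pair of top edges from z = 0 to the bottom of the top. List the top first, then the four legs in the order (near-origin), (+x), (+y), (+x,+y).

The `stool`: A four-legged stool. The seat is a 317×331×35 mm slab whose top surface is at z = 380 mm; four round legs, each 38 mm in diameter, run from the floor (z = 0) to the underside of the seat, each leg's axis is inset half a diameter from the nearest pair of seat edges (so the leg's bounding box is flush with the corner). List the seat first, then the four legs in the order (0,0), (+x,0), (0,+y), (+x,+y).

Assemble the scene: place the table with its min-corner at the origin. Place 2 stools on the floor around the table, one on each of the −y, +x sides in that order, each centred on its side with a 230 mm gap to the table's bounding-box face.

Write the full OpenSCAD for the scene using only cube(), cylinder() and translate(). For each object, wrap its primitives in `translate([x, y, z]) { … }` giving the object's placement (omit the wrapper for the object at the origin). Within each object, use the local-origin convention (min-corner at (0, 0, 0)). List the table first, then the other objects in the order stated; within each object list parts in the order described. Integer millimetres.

translate([0, 0, 718]) cube([1527, 655, 33]);
translate([70, 70, 0]) cylinder(h = 718, r = 35);
translate([1457, 70, 0]) cylinder(h = 718, r = 35);
translate([70, 585, 0]) cylinder(h = 718, r = 35);
translate([1457, 585, 0]) cylinder(h = 718, r = 35);
translate([605, -561, 0]) {
  translate([0, 0, 345]) cube([317, 331, 35]);
  translate([19, 19, 0]) cylinder(h = 345, r = 19);
  translate([298, 19, 0]) cylinder(h = 345, r = 19);
  translate([19, 312, 0]) cylinder(h = 345, r = 19);
  translate([298, 312, 0]) cylinder(h = 345, r = 19);
}
translate([1757, 162, 0]) {
  translate([0, 0, 345]) cube([317, 331, 35]);
  translate([19, 19, 0]) cylinder(h = 345, r = 19);
  translate([298, 19, 0]) cylinder(h = 345, r = 19);
  translate([19, 312, 0]) cylinder(h = 345, r = 19);
  translate([298, 312, 0]) cylinder(h = 345, r = 19);
}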